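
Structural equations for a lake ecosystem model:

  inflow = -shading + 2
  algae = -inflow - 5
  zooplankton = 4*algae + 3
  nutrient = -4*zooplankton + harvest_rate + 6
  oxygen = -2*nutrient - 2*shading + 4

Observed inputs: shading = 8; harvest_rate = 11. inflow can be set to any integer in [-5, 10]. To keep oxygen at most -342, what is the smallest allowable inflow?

Intervening on inflow fixes its value directly, overriding its dependence on shading.
Substituting into the zooplankton equation gives zooplankton = -4*inflow - 17.
This gives nutrient = 16*inflow + 85.
This gives oxygen = -32*inflow - 182.
Require -32*inflow - 182 ≤ -342, so inflow ≥ 5.
The smallest integer in [-5, 10] satisfying this is 5.

inflow = 5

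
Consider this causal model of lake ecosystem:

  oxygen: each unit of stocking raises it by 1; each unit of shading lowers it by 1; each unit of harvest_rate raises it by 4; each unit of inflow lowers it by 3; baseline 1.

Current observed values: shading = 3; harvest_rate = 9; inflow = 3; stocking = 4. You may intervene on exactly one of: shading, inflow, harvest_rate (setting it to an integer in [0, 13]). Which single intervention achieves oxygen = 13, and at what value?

set harvest_rate = 5

Intervening on shading: oxygen = -shading + 32. Reaching 13 requires shading = 19, outside [0, 13].
Intervening on inflow: oxygen = -3*inflow + 38. Reaching 13 requires inflow = 25/3, not an integer.
Intervening on harvest_rate: with other inputs at their observed values, oxygen = 4*harvest_rate - 7. Solving for 13 gives harvest_rate = 5, within [0, 13].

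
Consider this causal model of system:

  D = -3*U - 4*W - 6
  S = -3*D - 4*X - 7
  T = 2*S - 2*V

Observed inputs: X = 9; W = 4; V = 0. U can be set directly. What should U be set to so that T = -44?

U = -5

Substituting into the D equation gives D = -3*U - 22.
This gives S = 9*U + 23.
Substituting into the T equation gives T = 18*U + 46.
Solve 18*U + 46 = -44: U = (-44 - 46) / 18 = -5.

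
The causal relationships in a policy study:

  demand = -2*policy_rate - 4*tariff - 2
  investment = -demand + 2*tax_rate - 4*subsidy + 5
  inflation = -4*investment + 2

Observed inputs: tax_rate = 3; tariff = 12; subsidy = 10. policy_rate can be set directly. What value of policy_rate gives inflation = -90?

policy_rate = 1

Substituting into the demand equation gives demand = -2*policy_rate - 50.
investment becomes 2*policy_rate + 21.
inflation becomes -8*policy_rate - 82.
Solve -8*policy_rate - 82 = -90: policy_rate = (-90 + 82) / -8 = 1.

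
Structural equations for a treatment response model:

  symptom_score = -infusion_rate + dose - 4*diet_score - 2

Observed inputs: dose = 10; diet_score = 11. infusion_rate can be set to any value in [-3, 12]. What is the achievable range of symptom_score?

Substituting into the symptom_score equation gives symptom_score = -infusion_rate - 36.
Linear in infusion_rate, so extremes are at the endpoints: infusion_rate = -3 gives symptom_score = -33; infusion_rate = 12 gives symptom_score = -48.

-48 to -33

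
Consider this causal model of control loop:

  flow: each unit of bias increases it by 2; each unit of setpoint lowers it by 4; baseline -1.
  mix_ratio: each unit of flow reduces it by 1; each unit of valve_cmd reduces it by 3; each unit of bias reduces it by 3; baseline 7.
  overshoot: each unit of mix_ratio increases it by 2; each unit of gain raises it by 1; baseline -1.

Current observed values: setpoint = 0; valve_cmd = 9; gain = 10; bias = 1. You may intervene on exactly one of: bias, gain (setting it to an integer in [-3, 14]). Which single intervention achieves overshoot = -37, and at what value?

Intervening on bias: overshoot = -10*bias - 29. Reaching -37 requires bias = 4/5, not an integer.
Intervening on gain: with other inputs at their observed values, overshoot = gain - 49. Solving for -37 gives gain = 12, within [-3, 14].

set gain = 12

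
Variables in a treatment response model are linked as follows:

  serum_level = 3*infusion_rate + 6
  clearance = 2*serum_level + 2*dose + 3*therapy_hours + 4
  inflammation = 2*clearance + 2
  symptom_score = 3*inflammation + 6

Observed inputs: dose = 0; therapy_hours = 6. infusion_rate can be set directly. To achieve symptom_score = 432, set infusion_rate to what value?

Substituting into the clearance equation gives clearance = 6*infusion_rate + 34.
Substituting into the inflammation equation gives inflammation = 12*infusion_rate + 70.
Substituting into the symptom_score equation gives symptom_score = 36*infusion_rate + 216.
Solve 36*infusion_rate + 216 = 432: infusion_rate = (432 - 216) / 36 = 6.

infusion_rate = 6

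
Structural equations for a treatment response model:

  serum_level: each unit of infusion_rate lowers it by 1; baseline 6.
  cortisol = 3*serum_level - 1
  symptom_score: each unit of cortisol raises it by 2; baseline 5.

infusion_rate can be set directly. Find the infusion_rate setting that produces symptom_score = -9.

Substituting into the cortisol equation gives cortisol = -3*infusion_rate + 17.
Substituting into the symptom_score equation gives symptom_score = -6*infusion_rate + 39.
Solve -6*infusion_rate + 39 = -9: infusion_rate = (-9 - 39) / -6 = 8.

infusion_rate = 8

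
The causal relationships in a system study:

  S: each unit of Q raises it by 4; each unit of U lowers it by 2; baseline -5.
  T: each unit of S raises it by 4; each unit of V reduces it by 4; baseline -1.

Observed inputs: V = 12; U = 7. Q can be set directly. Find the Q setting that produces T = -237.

Substituting into the S equation gives S = 4*Q - 19.
Substituting into the T equation gives T = 16*Q - 125.
Solve 16*Q - 125 = -237: Q = (-237 + 125) / 16 = -7.

Q = -7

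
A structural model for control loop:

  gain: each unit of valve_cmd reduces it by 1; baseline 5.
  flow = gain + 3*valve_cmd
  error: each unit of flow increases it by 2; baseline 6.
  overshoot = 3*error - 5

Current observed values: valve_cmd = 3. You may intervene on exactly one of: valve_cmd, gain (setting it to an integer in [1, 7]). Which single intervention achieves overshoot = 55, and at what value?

set valve_cmd = 1

Intervening on valve_cmd: with other inputs at their observed values, overshoot = 12*valve_cmd + 43. Solving for 55 gives valve_cmd = 1, within [1, 7].
Intervening on gain: overshoot = 6*gain + 67. Reaching 55 requires gain = -2, outside [1, 7].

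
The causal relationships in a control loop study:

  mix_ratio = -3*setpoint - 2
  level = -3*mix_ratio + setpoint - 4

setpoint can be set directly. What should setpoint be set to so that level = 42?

Substituting into the level equation gives level = 10*setpoint + 2.
Solve 10*setpoint + 2 = 42: setpoint = (42 - 2) / 10 = 4.

setpoint = 4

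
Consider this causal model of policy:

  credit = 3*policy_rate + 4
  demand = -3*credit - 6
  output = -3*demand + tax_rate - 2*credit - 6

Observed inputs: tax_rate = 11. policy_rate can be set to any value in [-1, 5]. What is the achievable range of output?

Substituting into the demand equation gives demand = -9*policy_rate - 18.
Substituting into the output equation gives output = 21*policy_rate + 51.
Linear in policy_rate, so extremes are at the endpoints: policy_rate = -1 gives output = 30; policy_rate = 5 gives output = 156.

30 to 156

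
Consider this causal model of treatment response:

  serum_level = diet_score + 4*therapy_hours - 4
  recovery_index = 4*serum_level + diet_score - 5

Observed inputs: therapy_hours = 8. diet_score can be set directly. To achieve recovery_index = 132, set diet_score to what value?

Substituting into the serum_level equation gives serum_level = diet_score + 28.
This gives recovery_index = 5*diet_score + 107.
Solve 5*diet_score + 107 = 132: diet_score = (132 - 107) / 5 = 5.

diet_score = 5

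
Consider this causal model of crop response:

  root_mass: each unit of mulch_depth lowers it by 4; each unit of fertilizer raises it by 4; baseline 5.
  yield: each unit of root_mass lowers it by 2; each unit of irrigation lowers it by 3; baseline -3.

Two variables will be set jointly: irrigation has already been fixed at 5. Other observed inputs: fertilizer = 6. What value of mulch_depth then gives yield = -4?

mulch_depth = 9

With irrigation held at 5:
Substituting into the root_mass equation gives root_mass = -4*mulch_depth + 29.
So yield = 8*mulch_depth - 76.
Solve 8*mulch_depth - 76 = -4: mulch_depth = (-4 + 76) / 8 = 9.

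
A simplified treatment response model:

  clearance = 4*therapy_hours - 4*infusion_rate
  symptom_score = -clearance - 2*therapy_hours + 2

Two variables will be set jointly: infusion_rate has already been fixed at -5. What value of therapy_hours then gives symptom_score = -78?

therapy_hours = 10

With infusion_rate held at -5:
Substituting into the clearance equation gives clearance = 4*therapy_hours + 20.
This gives symptom_score = -6*therapy_hours - 18.
Solve -6*therapy_hours - 18 = -78: therapy_hours = (-78 + 18) / -6 = 10.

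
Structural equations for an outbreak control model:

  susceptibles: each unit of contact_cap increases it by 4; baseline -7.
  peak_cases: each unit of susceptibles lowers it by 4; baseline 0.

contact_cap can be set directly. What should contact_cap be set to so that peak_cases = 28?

contact_cap = 0

Substituting into the peak_cases equation gives peak_cases = -16*contact_cap + 28.
Solve -16*contact_cap + 28 = 28: contact_cap = (28 - 28) / -16 = 0.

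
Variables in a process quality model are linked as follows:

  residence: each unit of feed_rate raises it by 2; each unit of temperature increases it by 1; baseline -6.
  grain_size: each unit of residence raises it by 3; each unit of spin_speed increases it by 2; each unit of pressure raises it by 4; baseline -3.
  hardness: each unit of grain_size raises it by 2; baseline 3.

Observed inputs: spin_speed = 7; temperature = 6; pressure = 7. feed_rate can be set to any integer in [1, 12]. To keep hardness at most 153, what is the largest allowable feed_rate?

feed_rate = 6

Substituting into the residence equation gives residence = 2*feed_rate.
So grain_size = 6*feed_rate + 39.
Substituting into the hardness equation gives hardness = 12*feed_rate + 81.
Require 12*feed_rate + 81 ≤ 153, so feed_rate ≤ 6.
The largest integer in [1, 12] satisfying this is 6.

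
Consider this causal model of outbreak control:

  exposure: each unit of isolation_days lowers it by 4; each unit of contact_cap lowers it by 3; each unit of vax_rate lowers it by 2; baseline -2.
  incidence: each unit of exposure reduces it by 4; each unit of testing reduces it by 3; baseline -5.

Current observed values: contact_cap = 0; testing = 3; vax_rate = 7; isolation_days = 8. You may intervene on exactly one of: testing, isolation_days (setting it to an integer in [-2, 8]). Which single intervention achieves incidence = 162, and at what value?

set isolation_days = 7

Intervening on testing: incidence = -3*testing + 187. Reaching 162 requires testing = 25/3, not an integer.
Intervening on isolation_days: with other inputs at their observed values, incidence = 16*isolation_days + 50. Solving for 162 gives isolation_days = 7, within [-2, 8].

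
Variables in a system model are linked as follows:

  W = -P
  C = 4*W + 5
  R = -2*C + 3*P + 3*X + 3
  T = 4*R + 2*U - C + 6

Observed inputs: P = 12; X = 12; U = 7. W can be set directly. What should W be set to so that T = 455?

Intervening on W fixes its value directly, overriding its dependence on P.
Substituting into the R equation gives R = -8*W + 65.
T becomes -36*W + 275.
Solve -36*W + 275 = 455: W = (455 - 275) / -36 = -5.

W = -5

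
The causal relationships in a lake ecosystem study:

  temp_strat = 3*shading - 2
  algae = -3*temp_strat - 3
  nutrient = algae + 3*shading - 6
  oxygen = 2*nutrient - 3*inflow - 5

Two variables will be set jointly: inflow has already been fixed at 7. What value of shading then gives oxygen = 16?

shading = -4

With inflow held at 7:
Substituting into the algae equation gives algae = -9*shading + 3.
Substituting into the nutrient equation gives nutrient = -6*shading - 3.
So oxygen = -12*shading - 32.
Solve -12*shading - 32 = 16: shading = (16 + 32) / -12 = -4.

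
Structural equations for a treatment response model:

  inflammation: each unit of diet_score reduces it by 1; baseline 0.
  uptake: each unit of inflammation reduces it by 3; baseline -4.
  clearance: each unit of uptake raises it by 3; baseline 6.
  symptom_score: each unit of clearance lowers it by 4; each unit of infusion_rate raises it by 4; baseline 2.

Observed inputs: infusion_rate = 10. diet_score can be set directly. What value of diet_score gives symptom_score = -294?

diet_score = 10

Substituting into the uptake equation gives uptake = 3*diet_score - 4.
So clearance = 9*diet_score - 6.
symptom_score becomes -36*diet_score + 66.
Solve -36*diet_score + 66 = -294: diet_score = (-294 - 66) / -36 = 10.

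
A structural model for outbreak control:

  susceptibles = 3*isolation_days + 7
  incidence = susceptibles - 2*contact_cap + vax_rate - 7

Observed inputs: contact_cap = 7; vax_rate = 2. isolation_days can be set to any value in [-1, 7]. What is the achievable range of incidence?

Substituting into the incidence equation gives incidence = 3*isolation_days - 12.
Linear in isolation_days, so extremes are at the endpoints: isolation_days = -1 gives incidence = -15; isolation_days = 7 gives incidence = 9.

-15 to 9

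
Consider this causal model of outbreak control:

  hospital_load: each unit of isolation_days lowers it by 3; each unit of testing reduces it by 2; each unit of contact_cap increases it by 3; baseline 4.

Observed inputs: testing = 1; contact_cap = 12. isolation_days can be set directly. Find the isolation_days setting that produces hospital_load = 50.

Substituting into the hospital_load equation gives hospital_load = -3*isolation_days + 38.
Solve -3*isolation_days + 38 = 50: isolation_days = (50 - 38) / -3 = -4.

isolation_days = -4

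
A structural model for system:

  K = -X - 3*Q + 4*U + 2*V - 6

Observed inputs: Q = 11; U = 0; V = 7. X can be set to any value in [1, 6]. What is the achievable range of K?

-31 to -26

Substituting into the K equation gives K = -X - 25.
Linear in X, so extremes are at the endpoints: X = 1 gives K = -26; X = 6 gives K = -31.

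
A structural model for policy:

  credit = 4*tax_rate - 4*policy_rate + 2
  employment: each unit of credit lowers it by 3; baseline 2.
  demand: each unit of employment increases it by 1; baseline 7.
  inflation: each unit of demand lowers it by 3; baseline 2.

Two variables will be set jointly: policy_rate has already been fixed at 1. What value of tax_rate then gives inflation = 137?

With policy_rate held at 1:
Substituting into the credit equation gives credit = 4*tax_rate - 2.
Substituting into the employment equation gives employment = -12*tax_rate + 8.
Substituting into the demand equation gives demand = -12*tax_rate + 15.
This gives inflation = 36*tax_rate - 43.
Solve 36*tax_rate - 43 = 137: tax_rate = (137 + 43) / 36 = 5.

tax_rate = 5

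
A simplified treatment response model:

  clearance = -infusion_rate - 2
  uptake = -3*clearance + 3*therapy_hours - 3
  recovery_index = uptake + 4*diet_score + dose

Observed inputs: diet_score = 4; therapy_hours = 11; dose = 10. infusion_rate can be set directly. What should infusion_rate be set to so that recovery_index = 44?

Substituting into the uptake equation gives uptake = 3*infusion_rate + 36.
Substituting into the recovery_index equation gives recovery_index = 3*infusion_rate + 62.
Solve 3*infusion_rate + 62 = 44: infusion_rate = (44 - 62) / 3 = -6.

infusion_rate = -6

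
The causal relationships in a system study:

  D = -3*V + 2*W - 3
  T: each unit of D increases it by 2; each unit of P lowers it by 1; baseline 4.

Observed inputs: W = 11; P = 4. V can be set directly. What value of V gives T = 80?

Substituting into the D equation gives D = -3*V + 19.
This gives T = -6*V + 38.
Solve -6*V + 38 = 80: V = (80 - 38) / -6 = -7.

V = -7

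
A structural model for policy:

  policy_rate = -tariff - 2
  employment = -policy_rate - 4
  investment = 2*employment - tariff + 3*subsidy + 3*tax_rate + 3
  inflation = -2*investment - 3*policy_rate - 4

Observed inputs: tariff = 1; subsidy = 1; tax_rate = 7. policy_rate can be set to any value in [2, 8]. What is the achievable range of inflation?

-38 to -32

Intervening on policy_rate fixes its value directly, overriding its dependence on tariff.
Substituting into the investment equation gives investment = -2*policy_rate + 18.
Substituting into the inflation equation gives inflation = policy_rate - 40.
Linear in policy_rate, so extremes are at the endpoints: policy_rate = 2 gives inflation = -38; policy_rate = 8 gives inflation = -32.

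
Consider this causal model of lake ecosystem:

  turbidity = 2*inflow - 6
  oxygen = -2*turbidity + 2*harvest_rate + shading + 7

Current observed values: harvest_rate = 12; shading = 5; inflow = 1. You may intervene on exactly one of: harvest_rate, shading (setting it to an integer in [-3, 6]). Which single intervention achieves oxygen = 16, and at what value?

Intervening on harvest_rate: with other inputs at their observed values, oxygen = 2*harvest_rate + 20. Solving for 16 gives harvest_rate = -2, within [-3, 6].
Intervening on shading: oxygen = shading + 39. Reaching 16 requires shading = -23, outside [-3, 6].

set harvest_rate = -2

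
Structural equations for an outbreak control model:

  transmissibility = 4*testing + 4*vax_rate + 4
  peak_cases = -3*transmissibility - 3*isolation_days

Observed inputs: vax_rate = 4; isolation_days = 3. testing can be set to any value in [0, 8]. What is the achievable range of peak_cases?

Substituting into the transmissibility equation gives transmissibility = 4*testing + 20.
peak_cases becomes -12*testing - 69.
Linear in testing, so extremes are at the endpoints: testing = 0 gives peak_cases = -69; testing = 8 gives peak_cases = -165.

-165 to -69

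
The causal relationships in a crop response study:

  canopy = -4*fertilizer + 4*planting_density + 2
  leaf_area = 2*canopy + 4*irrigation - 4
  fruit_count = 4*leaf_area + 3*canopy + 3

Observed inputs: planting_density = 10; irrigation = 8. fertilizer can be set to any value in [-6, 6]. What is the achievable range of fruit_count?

Substituting into the canopy equation gives canopy = -4*fertilizer + 42.
Substituting into the leaf_area equation gives leaf_area = -8*fertilizer + 112.
Substituting into the fruit_count equation gives fruit_count = -44*fertilizer + 577.
Linear in fertilizer, so extremes are at the endpoints: fertilizer = -6 gives fruit_count = 841; fertilizer = 6 gives fruit_count = 313.

313 to 841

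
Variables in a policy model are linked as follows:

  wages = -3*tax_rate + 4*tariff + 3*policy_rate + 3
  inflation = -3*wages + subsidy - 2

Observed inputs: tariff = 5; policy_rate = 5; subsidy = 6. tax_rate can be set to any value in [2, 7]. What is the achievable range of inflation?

-92 to -47

Substituting into the wages equation gives wages = -3*tax_rate + 38.
Substituting into the inflation equation gives inflation = 9*tax_rate - 110.
Linear in tax_rate, so extremes are at the endpoints: tax_rate = 2 gives inflation = -92; tax_rate = 7 gives inflation = -47.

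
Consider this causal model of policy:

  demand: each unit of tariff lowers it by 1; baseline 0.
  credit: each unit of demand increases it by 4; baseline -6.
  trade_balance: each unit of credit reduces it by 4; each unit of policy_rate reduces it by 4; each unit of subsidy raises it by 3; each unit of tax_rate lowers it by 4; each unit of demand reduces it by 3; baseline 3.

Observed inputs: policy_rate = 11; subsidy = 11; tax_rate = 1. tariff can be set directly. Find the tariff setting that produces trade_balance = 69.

Substituting into the credit equation gives credit = -4*tariff - 6.
Substituting into the trade_balance equation gives trade_balance = 19*tariff + 12.
Solve 19*tariff + 12 = 69: tariff = (69 - 12) / 19 = 3.

tariff = 3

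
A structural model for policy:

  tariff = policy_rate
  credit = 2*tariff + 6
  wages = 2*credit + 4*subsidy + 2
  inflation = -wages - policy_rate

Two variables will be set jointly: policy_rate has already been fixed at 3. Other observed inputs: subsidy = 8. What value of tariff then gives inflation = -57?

tariff = 2

With policy_rate held at 3:
Intervening on tariff fixes its value directly, overriding its dependence on policy_rate.
Substituting into the wages equation gives wages = 4*tariff + 46.
inflation becomes -4*tariff - 49.
Solve -4*tariff - 49 = -57: tariff = (-57 + 49) / -4 = 2.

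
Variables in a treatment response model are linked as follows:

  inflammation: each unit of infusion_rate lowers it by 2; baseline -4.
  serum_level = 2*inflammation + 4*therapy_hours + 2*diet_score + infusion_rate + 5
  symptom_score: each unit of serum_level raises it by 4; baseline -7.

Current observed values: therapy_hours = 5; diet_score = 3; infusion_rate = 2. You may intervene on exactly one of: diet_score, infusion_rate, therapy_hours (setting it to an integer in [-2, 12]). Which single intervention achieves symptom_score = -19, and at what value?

set therapy_hours = 0

Intervening on diet_score: symptom_score = 8*diet_score + 37. Reaching -19 requires diet_score = -7, outside [-2, 12].
Intervening on infusion_rate: symptom_score = -12*infusion_rate + 85. Reaching -19 requires infusion_rate = 26/3, not an integer.
Intervening on therapy_hours: with other inputs at their observed values, symptom_score = 16*therapy_hours - 19. Solving for -19 gives therapy_hours = 0, within [-2, 12].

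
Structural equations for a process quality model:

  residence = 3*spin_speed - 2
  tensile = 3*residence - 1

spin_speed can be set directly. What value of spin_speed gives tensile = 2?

Substituting into the tensile equation gives tensile = 9*spin_speed - 7.
Solve 9*spin_speed - 7 = 2: spin_speed = (2 + 7) / 9 = 1.

spin_speed = 1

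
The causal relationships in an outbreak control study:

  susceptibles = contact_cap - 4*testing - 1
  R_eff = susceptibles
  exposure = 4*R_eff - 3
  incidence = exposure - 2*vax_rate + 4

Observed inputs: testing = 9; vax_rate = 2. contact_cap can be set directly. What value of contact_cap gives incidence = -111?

contact_cap = 10

Substituting into the susceptibles equation gives susceptibles = contact_cap - 37.
Substituting into the R_eff equation gives R_eff = contact_cap - 37.
Substituting into the exposure equation gives exposure = 4*contact_cap - 151.
This gives incidence = 4*contact_cap - 151.
Solve 4*contact_cap - 151 = -111: contact_cap = (-111 + 151) / 4 = 10.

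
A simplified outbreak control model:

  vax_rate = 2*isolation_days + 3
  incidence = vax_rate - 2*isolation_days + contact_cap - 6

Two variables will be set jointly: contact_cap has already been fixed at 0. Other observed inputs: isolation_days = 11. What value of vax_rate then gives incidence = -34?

With contact_cap held at 0:
Intervening on vax_rate fixes its value directly, overriding its dependence on isolation_days.
Substituting into the incidence equation gives incidence = vax_rate - 28.
Solve vax_rate - 28 = -34: vax_rate = (-34 + 28) / 1 = -6.

vax_rate = -6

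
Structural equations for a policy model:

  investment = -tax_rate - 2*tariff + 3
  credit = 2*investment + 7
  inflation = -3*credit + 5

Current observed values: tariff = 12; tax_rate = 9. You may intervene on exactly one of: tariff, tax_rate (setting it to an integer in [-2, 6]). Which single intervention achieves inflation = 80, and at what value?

Intervening on tariff: with other inputs at their observed values, inflation = 12*tariff + 20. Solving for 80 gives tariff = 5, within [-2, 6].
Intervening on tax_rate: inflation = 6*tax_rate + 110. Reaching 80 requires tax_rate = -5, outside [-2, 6].

set tariff = 5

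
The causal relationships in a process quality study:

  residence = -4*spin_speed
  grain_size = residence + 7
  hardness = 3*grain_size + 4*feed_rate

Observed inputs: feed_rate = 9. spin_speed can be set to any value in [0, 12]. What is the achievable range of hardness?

Substituting into the grain_size equation gives grain_size = -4*spin_speed + 7.
Substituting into the hardness equation gives hardness = -12*spin_speed + 57.
Linear in spin_speed, so extremes are at the endpoints: spin_speed = 0 gives hardness = 57; spin_speed = 12 gives hardness = -87.

-87 to 57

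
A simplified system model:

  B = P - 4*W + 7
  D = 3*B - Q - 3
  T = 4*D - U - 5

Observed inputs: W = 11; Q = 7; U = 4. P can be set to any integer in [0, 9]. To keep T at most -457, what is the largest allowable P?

Substituting into the B equation gives B = P - 37.
Substituting into the D equation gives D = 3*P - 121.
Substituting into the T equation gives T = 12*P - 493.
Require 12*P - 493 ≤ -457, so P ≤ 3.
The largest integer in [0, 9] satisfying this is 3.

P = 3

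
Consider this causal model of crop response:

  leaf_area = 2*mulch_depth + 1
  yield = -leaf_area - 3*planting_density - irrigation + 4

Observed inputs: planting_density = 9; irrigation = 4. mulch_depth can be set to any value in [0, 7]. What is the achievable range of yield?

-42 to -28

Substituting into the yield equation gives yield = -2*mulch_depth - 28.
Linear in mulch_depth, so extremes are at the endpoints: mulch_depth = 0 gives yield = -28; mulch_depth = 7 gives yield = -42.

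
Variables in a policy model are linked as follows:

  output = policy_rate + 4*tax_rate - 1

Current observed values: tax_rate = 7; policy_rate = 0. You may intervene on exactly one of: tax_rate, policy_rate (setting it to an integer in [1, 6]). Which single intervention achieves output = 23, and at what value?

Intervening on tax_rate: with other inputs at their observed values, output = 4*tax_rate - 1. Solving for 23 gives tax_rate = 6, within [1, 6].
Intervening on policy_rate: output = policy_rate + 27. Reaching 23 requires policy_rate = -4, outside [1, 6].

set tax_rate = 6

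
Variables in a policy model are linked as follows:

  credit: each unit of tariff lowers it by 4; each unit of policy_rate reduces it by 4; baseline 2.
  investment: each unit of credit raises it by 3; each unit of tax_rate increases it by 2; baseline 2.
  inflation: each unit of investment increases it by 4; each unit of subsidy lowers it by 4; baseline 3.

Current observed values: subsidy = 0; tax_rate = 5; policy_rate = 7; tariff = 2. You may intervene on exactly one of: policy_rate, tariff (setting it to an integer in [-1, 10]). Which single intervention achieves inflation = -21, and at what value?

Intervening on policy_rate: with other inputs at their observed values, inflation = -48*policy_rate - 21. Solving for -21 gives policy_rate = 0, within [-1, 10].
Intervening on tariff: inflation = -48*tariff - 261. Reaching -21 requires tariff = -5, outside [-1, 10].

set policy_rate = 0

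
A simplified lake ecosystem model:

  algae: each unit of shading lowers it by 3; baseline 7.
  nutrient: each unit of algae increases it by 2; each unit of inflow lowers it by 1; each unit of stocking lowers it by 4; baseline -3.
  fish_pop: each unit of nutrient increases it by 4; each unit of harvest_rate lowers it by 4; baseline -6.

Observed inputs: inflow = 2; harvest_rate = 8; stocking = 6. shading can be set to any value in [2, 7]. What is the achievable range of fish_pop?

Substituting into the nutrient equation gives nutrient = -6*shading - 15.
Substituting into the fish_pop equation gives fish_pop = -24*shading - 98.
Linear in shading, so extremes are at the endpoints: shading = 2 gives fish_pop = -146; shading = 7 gives fish_pop = -266.

-266 to -146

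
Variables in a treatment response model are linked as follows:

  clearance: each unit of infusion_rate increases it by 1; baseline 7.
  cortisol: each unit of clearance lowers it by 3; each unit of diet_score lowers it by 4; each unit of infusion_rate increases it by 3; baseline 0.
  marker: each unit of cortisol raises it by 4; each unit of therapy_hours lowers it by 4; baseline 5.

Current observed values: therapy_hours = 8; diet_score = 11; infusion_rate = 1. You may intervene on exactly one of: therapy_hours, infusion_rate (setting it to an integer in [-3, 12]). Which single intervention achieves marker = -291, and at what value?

Intervening on therapy_hours: with other inputs at their observed values, marker = -4*therapy_hours - 255. Solving for -291 gives therapy_hours = 9, within [-3, 12].
Intervening on infusion_rate: the paths from infusion_rate to marker cancel (net effect zero), leaving marker = -287; -291 is unreachable this way.

set therapy_hours = 9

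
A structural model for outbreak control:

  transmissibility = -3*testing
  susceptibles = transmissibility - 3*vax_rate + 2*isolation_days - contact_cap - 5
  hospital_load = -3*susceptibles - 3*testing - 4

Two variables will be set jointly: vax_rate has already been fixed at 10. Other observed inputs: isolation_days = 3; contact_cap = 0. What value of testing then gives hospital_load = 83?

With vax_rate held at 10:
Substituting into the susceptibles equation gives susceptibles = -3*testing - 29.
Substituting into the hospital_load equation gives hospital_load = 6*testing + 83.
Solve 6*testing + 83 = 83: testing = (83 - 83) / 6 = 0.

testing = 0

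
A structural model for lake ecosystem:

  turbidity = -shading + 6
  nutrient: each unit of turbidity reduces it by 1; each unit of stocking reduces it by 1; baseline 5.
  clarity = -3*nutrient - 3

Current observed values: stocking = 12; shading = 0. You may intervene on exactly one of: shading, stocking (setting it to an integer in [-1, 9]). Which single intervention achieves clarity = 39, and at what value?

set shading = -1

Intervening on shading: with other inputs at their observed values, clarity = -3*shading + 36. Solving for 39 gives shading = -1, within [-1, 9].
Intervening on stocking: clarity = 3*stocking. Reaching 39 requires stocking = 13, outside [-1, 9].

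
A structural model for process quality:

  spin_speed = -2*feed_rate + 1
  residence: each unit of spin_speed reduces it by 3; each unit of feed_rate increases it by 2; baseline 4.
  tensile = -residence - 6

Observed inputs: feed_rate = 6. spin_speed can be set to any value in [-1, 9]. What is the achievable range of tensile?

Intervening on spin_speed fixes its value directly, overriding its dependence on feed_rate.
Substituting into the residence equation gives residence = -3*spin_speed + 16.
So tensile = 3*spin_speed - 22.
Linear in spin_speed, so extremes are at the endpoints: spin_speed = -1 gives tensile = -25; spin_speed = 9 gives tensile = 5.

-25 to 5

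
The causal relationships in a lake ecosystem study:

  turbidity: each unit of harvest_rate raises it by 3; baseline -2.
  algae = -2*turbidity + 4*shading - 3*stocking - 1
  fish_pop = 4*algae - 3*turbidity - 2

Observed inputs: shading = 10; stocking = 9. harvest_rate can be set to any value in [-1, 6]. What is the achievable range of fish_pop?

Substituting into the algae equation gives algae = -6*harvest_rate + 16.
So fish_pop = -33*harvest_rate + 68.
Linear in harvest_rate, so extremes are at the endpoints: harvest_rate = -1 gives fish_pop = 101; harvest_rate = 6 gives fish_pop = -130.

-130 to 101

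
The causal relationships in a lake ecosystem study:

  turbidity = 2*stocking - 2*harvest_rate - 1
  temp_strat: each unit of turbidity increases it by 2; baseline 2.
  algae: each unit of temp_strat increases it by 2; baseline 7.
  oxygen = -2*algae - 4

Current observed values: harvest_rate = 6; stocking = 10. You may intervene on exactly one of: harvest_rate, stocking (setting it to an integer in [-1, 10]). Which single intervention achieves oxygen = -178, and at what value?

Intervening on harvest_rate: with other inputs at their observed values, oxygen = 16*harvest_rate - 178. Solving for -178 gives harvest_rate = 0, within [-1, 10].
Intervening on stocking: oxygen = -16*stocking + 78. Reaching -178 requires stocking = 16, outside [-1, 10].

set harvest_rate = 0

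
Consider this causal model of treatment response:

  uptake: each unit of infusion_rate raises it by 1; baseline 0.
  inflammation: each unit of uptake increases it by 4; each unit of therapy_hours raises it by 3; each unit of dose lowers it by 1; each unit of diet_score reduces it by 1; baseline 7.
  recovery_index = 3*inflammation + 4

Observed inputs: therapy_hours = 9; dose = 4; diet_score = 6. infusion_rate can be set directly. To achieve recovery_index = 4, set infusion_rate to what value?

Substituting into the inflammation equation gives inflammation = 4*infusion_rate + 24.
recovery_index becomes 12*infusion_rate + 76.
Solve 12*infusion_rate + 76 = 4: infusion_rate = (4 - 76) / 12 = -6.

infusion_rate = -6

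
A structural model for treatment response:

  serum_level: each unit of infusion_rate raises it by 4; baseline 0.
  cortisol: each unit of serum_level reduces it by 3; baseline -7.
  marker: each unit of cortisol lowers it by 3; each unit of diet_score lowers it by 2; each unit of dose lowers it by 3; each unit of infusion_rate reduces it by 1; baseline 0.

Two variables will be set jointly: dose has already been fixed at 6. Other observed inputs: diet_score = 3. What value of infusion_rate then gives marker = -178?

With dose held at 6:
Substituting into the cortisol equation gives cortisol = -12*infusion_rate - 7.
marker becomes 35*infusion_rate - 3.
Solve 35*infusion_rate - 3 = -178: infusion_rate = (-178 + 3) / 35 = -5.

infusion_rate = -5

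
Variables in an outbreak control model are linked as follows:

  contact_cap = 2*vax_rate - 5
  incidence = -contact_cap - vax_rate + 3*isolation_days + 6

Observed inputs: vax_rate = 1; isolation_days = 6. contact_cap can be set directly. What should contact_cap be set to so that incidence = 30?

contact_cap = -7

Intervening on contact_cap fixes its value directly, overriding its dependence on vax_rate.
Substituting into the incidence equation gives incidence = -contact_cap + 23.
Solve -contact_cap + 23 = 30: contact_cap = (30 - 23) / -1 = -7.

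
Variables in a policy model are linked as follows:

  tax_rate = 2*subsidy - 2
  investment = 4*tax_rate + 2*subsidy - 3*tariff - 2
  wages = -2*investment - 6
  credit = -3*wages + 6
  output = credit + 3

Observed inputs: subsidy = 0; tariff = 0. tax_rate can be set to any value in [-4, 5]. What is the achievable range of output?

-81 to 135

Intervening on tax_rate fixes its value directly, overriding its dependence on subsidy.
Substituting into the investment equation gives investment = 4*tax_rate - 2.
wages becomes -8*tax_rate - 2.
Substituting into the credit equation gives credit = 24*tax_rate + 12.
This gives output = 24*tax_rate + 15.
Linear in tax_rate, so extremes are at the endpoints: tax_rate = -4 gives output = -81; tax_rate = 5 gives output = 135.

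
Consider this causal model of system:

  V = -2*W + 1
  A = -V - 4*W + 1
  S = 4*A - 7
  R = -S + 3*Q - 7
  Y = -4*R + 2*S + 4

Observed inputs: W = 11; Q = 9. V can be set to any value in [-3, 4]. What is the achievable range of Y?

-1246 to -1078

Intervening on V fixes its value directly, overriding its dependence on W.
Substituting into the A equation gives A = -V - 43.
Substituting into the S equation gives S = -4*V - 179.
Substituting into the R equation gives R = 4*V + 199.
So Y = -24*V - 1150.
Linear in V, so extremes are at the endpoints: V = -3 gives Y = -1078; V = 4 gives Y = -1246.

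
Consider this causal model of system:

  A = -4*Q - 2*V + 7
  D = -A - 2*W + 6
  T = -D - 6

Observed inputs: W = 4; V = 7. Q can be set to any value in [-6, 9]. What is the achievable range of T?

Substituting into the A equation gives A = -4*Q - 7.
Substituting into the D equation gives D = 4*Q + 5.
This gives T = -4*Q - 11.
Linear in Q, so extremes are at the endpoints: Q = -6 gives T = 13; Q = 9 gives T = -47.

-47 to 13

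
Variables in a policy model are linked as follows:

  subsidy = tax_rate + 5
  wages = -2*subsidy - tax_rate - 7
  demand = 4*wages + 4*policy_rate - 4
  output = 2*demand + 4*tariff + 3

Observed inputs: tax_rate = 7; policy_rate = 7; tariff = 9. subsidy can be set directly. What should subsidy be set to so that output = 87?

subsidy = -7

Intervening on subsidy fixes its value directly, overriding its dependence on tax_rate.
Substituting into the wages equation gives wages = -2*subsidy - 14.
Substituting into the demand equation gives demand = -8*subsidy - 32.
So output = -16*subsidy - 25.
Solve -16*subsidy - 25 = 87: subsidy = (87 + 25) / -16 = -7.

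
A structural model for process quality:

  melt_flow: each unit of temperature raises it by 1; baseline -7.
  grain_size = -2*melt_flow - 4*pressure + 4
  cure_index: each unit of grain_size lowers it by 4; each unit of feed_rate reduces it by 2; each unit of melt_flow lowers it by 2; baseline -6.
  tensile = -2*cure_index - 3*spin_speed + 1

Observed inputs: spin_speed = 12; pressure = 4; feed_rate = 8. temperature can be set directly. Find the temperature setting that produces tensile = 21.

Substituting into the grain_size equation gives grain_size = -2*temperature + 2.
This gives cure_index = 6*temperature - 16.
Substituting into the tensile equation gives tensile = -12*temperature - 3.
Solve -12*temperature - 3 = 21: temperature = (21 + 3) / -12 = -2.

temperature = -2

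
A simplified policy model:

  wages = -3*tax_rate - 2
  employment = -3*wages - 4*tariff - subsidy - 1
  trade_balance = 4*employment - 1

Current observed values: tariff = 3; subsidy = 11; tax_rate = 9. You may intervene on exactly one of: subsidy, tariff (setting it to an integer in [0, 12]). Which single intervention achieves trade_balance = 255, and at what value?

set subsidy = 10

Intervening on subsidy: with other inputs at their observed values, trade_balance = -4*subsidy + 295. Solving for 255 gives subsidy = 10, within [0, 12].
Intervening on tariff: trade_balance = -16*tariff + 299. Reaching 255 requires tariff = 11/4, not an integer.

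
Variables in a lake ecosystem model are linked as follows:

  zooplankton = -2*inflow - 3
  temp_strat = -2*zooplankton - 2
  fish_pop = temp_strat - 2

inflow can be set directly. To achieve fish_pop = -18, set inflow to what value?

inflow = -5

Substituting into the temp_strat equation gives temp_strat = 4*inflow + 4.
Substituting into the fish_pop equation gives fish_pop = 4*inflow + 2.
Solve 4*inflow + 2 = -18: inflow = (-18 - 2) / 4 = -5.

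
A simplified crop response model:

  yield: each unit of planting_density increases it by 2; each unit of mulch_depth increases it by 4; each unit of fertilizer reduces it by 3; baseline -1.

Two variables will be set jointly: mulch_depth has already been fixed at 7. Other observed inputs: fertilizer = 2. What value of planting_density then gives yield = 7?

With mulch_depth held at 7:
Substituting into the yield equation gives yield = 2*planting_density + 21.
Solve 2*planting_density + 21 = 7: planting_density = (7 - 21) / 2 = -7.

planting_density = -7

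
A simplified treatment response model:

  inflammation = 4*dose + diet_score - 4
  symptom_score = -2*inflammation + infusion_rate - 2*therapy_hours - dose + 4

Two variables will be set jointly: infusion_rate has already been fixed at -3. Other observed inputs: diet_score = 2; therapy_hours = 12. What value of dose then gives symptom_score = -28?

dose = 1

With infusion_rate held at -3:
Substituting into the inflammation equation gives inflammation = 4*dose - 2.
symptom_score becomes -9*dose - 19.
Solve -9*dose - 19 = -28: dose = (-28 + 19) / -9 = 1.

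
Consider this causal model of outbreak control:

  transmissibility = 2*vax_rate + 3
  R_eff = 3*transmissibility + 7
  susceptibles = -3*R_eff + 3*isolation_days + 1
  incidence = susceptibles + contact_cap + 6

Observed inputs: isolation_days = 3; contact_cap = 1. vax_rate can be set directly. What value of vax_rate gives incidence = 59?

Substituting into the R_eff equation gives R_eff = 6*vax_rate + 16.
Substituting into the susceptibles equation gives susceptibles = -18*vax_rate - 38.
Substituting into the incidence equation gives incidence = -18*vax_rate - 31.
Solve -18*vax_rate - 31 = 59: vax_rate = (59 + 31) / -18 = -5.

vax_rate = -5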